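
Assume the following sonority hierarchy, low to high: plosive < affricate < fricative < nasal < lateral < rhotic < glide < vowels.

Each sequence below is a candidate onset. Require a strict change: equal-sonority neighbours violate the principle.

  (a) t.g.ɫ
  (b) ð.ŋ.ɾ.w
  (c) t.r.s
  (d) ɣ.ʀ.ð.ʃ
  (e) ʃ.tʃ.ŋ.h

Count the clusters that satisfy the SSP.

1

(a) sonority 1-1-5: ill-formed.
(b) sonority 3-4-6-7: well-formed.
(c) sonority 1-6-3: ill-formed.
(d) sonority 3-6-3-3: ill-formed.
(e) sonority 3-2-4-3: ill-formed.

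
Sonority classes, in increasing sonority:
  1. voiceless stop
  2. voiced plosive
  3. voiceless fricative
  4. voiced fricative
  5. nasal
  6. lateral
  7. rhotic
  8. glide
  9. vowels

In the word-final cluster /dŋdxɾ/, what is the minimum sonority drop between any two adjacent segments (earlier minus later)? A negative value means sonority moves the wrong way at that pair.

-4

/d/: voiced plosive = 2.
/ŋ/: nasal = 5.
/d/: voiced plosive = 2.
/x/: voiceless fricative = 3.
/ɾ/: rhotic = 7.
/d/→/ŋ/: change -3.
/ŋ/→/d/: change +3.
/d/→/x/: change -1.
/x/→/ɾ/: change -4.
Minimum = -4.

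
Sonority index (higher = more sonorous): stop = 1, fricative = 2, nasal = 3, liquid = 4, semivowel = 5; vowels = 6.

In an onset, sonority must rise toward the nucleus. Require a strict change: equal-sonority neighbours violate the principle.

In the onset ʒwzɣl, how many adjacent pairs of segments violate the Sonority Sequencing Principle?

/ʒ/ — fricative, sonority 2.
/w/ — semivowel, sonority 5.
/z/ — fricative, sonority 2.
/ɣ/ — fricative, sonority 2.
/l/ — liquid, sonority 4.
/ʒ/→/w/: 2→5 (rises) — ok.
/w/→/z/: 5→2 (does not rise) — violation.
/z/→/ɣ/: 2→2 (plateau) — violation.
/ɣ/→/l/: 2→4 (rises) — ok.

2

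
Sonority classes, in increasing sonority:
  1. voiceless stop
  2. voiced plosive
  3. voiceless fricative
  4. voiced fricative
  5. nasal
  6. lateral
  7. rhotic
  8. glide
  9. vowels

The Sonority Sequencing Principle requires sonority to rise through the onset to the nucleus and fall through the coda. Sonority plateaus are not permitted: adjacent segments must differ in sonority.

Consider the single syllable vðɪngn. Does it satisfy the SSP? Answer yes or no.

no

Onset: /v/ is a voiced fricative (sonority 4), /ð/ is a voiced fricative (sonority 4); then the nucleus /ɪ/ (sonority 9).
Onset profile 4-4-9 — does not strictly rise throughout.
Coda: /n/ is a nasal (sonority 5), /g/ is a voiced plosive (sonority 2), /n/ is a nasal (sonority 5).
Coda profile 9-5-2-5 — does not strictly fall throughout.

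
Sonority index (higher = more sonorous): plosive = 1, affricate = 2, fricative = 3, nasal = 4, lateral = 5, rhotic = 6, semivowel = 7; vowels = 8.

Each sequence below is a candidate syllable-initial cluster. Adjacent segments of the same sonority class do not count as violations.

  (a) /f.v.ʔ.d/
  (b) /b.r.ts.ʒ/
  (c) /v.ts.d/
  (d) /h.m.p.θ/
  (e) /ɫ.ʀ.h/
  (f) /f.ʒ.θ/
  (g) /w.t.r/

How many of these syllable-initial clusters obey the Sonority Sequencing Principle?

(a) sonority 3-3-1-1: ill-formed.
(b) sonority 1-6-2-3: ill-formed.
(c) sonority 3-2-1: ill-formed.
(d) sonority 3-4-1-3: ill-formed.
(e) sonority 5-6-3: ill-formed.
(f) sonority 3-3-3: well-formed.
(g) sonority 7-1-6: ill-formed.

1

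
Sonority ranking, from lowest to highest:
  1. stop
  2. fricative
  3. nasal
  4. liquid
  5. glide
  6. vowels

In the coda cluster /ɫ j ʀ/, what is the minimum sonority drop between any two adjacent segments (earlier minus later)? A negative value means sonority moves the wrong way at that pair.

-1

/ɫ/ is a liquid (sonority 4).
/j/ is a glide (sonority 5).
/ʀ/ is a liquid (sonority 4).
/ɫ/→/j/: change -1.
/j/→/ʀ/: change +1.
Minimum = -1.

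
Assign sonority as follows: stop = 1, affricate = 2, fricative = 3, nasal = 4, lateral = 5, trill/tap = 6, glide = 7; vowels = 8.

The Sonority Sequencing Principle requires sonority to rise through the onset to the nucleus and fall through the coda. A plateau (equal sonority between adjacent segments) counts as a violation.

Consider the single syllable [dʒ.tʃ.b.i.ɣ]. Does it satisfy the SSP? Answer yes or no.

Onset: /dʒ/ is an affricate (sonority 2), /tʃ/ is an affricate (sonority 2), /b/ is a stop (sonority 1); then the nucleus /i/ (sonority 8).
Onset profile 2-2-1-8 — does not strictly rise throughout.
Coda: /ɣ/ is a fricative (sonority 3).
Coda profile 8-3 — falls from the nucleus.

no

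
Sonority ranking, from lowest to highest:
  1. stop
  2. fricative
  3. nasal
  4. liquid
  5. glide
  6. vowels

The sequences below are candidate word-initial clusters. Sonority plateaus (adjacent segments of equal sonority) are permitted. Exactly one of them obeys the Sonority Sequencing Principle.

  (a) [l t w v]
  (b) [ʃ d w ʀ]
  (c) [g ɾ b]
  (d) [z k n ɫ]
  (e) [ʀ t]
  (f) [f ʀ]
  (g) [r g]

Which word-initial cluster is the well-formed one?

(a) [l t w v]: profile 4-1-5-2 — violates.
(b) [ʃ d w ʀ]: profile 2-1-5-4 — violates.
(c) [g ɾ b]: profile 1-4-1 — violates.
(d) [z k n ɫ]: profile 2-1-3-4 — violates.
(e) [ʀ t]: profile 4-1 — violates.
(f) [f ʀ]: profile 2-4 — obeys.
(g) [r g]: profile 4-1 — violates.

f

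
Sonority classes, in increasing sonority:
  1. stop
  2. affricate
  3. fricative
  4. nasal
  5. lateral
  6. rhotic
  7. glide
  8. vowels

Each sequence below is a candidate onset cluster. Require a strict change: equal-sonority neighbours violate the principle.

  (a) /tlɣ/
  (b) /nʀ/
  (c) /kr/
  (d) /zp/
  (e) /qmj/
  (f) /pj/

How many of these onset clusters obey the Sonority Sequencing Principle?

4

(a) /tlɣ/: profile 1-5-3 — violates.
(b) /nʀ/: profile 4-6 — obeys.
(c) /kr/: profile 1-6 — obeys.
(d) /zp/: profile 3-1 — violates.
(e) /qmj/: profile 1-4-7 — obeys.
(f) /pj/: profile 1-7 — obeys.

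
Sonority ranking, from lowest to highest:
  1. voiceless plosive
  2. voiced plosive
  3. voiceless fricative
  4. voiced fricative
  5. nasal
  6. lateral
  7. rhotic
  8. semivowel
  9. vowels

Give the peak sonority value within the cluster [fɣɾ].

/f/ — voiceless fricative, sonority 3.
/ɣ/ — voiced fricative, sonority 4.
/ɾ/ — rhotic, sonority 7.
The maximum is 7.

7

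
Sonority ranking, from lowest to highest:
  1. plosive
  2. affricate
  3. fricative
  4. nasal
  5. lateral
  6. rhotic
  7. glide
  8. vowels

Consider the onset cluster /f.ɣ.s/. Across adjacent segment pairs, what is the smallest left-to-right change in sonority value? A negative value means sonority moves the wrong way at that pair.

/f/ — fricative, sonority 3.
/ɣ/ — fricative, sonority 3.
/s/ — fricative, sonority 3.
/f/→/ɣ/: change +0.
/ɣ/→/s/: change +0.
Minimum = 0.

0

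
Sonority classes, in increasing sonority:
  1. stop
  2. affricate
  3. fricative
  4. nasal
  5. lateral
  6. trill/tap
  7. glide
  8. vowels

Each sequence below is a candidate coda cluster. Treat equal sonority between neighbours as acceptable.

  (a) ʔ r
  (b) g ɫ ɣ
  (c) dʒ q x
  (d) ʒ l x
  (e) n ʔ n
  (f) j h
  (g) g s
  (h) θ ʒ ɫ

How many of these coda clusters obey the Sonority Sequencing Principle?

(a) sonority 1-6: ill-formed.
(b) sonority 1-5-3: ill-formed.
(c) sonority 2-1-3: ill-formed.
(d) sonority 3-5-3: ill-formed.
(e) sonority 4-1-4: ill-formed.
(f) sonority 7-3: well-formed.
(g) sonority 1-3: ill-formed.
(h) sonority 3-3-5: ill-formed.

1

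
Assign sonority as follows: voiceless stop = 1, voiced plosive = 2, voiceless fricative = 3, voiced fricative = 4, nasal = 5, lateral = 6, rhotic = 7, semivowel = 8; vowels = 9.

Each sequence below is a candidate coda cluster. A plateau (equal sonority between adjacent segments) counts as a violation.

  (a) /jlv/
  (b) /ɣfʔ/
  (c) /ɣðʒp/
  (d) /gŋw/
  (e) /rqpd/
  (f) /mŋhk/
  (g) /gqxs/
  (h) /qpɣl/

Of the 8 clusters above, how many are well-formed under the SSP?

(a) /jlv/: profile 8-6-4 — obeys.
(b) /ɣfʔ/: profile 4-3-1 — obeys.
(c) /ɣðʒp/: profile 4-4-4-1 — violates.
(d) /gŋw/: profile 2-5-8 — violates.
(e) /rqpd/: profile 7-1-1-2 — violates.
(f) /mŋhk/: profile 5-5-3-1 — violates.
(g) /gqxs/: profile 2-1-3-3 — violates.
(h) /qpɣl/: profile 1-1-4-6 — violates.

2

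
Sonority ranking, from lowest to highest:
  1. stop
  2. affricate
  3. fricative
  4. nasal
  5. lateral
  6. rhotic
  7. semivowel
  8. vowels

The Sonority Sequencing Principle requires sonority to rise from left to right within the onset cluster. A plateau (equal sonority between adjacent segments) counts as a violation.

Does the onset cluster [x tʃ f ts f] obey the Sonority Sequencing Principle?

no

/x/ — fricative, sonority 3.
/tʃ/ — affricate, sonority 2.
/f/ — fricative, sonority 3.
/ts/ — affricate, sonority 2.
/f/ — fricative, sonority 3.
The profile is 3-2-3-2-3. Between /x/ (3) and /tʃ/ (2) sonority does not rise, so the cluster violates the SSP.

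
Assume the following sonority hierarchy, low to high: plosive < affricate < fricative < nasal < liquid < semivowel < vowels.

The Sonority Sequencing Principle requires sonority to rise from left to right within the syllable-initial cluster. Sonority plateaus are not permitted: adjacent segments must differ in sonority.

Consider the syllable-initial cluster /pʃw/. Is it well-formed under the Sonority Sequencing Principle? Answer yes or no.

/p/ — plosive, sonority 1.
/ʃ/ — fricative, sonority 3.
/w/ — semivowel, sonority 6.
The profile 1-3-6 strictly rises, so the syllable-initial cluster satisfies the SSP.

yes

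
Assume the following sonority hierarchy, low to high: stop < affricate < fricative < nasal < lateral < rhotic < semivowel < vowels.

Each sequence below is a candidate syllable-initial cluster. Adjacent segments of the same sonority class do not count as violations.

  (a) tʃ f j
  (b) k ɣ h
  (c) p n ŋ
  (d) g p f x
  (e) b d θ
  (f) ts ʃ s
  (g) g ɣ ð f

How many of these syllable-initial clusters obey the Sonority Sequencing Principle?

7

(a) 2-3-7 → obeys
(b) 1-3-3 → obeys
(c) 1-4-4 → obeys
(d) 1-1-3-3 → obeys
(e) 1-1-3 → obeys
(f) 2-3-3 → obeys
(g) 1-3-3-3 → obeys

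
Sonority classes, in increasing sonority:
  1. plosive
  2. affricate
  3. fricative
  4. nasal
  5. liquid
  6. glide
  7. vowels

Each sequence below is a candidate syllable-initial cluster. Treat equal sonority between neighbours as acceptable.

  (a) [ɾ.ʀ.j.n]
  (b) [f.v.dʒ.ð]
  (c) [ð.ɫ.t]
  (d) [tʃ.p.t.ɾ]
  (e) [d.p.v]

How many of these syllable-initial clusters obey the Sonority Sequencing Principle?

1

(a) [ɾ.ʀ.j.n]: profile 5-5-6-4 — violates.
(b) [f.v.dʒ.ð]: profile 3-3-2-3 — violates.
(c) [ð.ɫ.t]: profile 3-5-1 — violates.
(d) [tʃ.p.t.ɾ]: profile 2-1-1-5 — violates.
(e) [d.p.v]: profile 1-1-3 — obeys.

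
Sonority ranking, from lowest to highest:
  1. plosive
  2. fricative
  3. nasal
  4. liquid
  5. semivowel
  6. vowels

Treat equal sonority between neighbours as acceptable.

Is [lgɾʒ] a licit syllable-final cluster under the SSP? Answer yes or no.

/l/: liquid = 4.
/g/: plosive = 1.
/ɾ/: liquid = 4.
/ʒ/: fricative = 2.
The profile is 4-1-4-2. Between /g/ (1) and /ɾ/ (4) sonority does not fall, so the cluster violates the SSP.

no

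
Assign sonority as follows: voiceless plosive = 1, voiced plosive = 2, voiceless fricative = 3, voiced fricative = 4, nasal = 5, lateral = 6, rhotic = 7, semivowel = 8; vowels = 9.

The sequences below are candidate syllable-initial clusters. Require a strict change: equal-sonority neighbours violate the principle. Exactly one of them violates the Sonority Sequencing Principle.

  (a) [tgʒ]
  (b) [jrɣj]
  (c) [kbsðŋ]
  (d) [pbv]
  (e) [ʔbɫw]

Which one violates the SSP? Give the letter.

(a) sonority 1-2-4: well-formed.
(b) sonority 8-7-4-8: ill-formed.
(c) sonority 1-2-3-4-5: well-formed.
(d) sonority 1-2-4: well-formed.
(e) sonority 1-2-6-8: well-formed.

b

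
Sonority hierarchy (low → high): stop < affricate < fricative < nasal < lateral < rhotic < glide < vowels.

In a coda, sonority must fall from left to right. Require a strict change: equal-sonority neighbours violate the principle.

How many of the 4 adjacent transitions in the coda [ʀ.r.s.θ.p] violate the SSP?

2

/ʀ/ — rhotic, sonority 6.
/r/ — rhotic, sonority 6.
/s/ — fricative, sonority 3.
/θ/ — fricative, sonority 3.
/p/ — stop, sonority 1.
/ʀ/→/r/: 6→6 (plateau) — violation.
/r/→/s/: 6→3 (falls) — ok.
/s/→/θ/: 3→3 (plateau) — violation.
/θ/→/p/: 3→1 (falls) — ok.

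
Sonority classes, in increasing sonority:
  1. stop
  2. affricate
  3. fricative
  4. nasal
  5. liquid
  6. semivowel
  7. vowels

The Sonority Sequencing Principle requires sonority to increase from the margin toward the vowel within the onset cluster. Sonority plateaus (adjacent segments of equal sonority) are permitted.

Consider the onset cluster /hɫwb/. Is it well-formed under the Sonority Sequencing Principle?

/h/ is a fricative (sonority 3).
/ɫ/ is a liquid (sonority 5).
/w/ is a semivowel (sonority 6).
/b/ is a stop (sonority 1).
The profile is 3-5-6-1. Between /w/ (6) and /b/ (1) sonority does not rise, so the cluster violates the SSP.

no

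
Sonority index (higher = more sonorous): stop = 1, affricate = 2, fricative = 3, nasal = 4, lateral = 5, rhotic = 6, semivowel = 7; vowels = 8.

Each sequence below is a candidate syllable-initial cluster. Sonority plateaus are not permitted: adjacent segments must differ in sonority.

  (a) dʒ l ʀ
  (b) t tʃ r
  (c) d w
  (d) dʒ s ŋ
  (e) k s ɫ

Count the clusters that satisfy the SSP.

(a) dʒ l ʀ: profile 2-5-6 — obeys.
(b) t tʃ r: profile 1-2-6 — obeys.
(c) d w: profile 1-7 — obeys.
(d) dʒ s ŋ: profile 2-3-4 — obeys.
(e) k s ɫ: profile 1-3-5 — obeys.

5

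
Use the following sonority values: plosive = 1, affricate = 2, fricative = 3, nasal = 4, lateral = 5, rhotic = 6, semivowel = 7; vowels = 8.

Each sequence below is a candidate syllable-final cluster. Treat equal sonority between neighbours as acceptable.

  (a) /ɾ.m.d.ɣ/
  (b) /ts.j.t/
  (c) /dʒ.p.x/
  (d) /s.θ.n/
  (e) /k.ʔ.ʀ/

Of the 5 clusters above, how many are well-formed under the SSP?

0

(a) sonority 6-4-1-3: ill-formed.
(b) sonority 2-7-1: ill-formed.
(c) sonority 2-1-3: ill-formed.
(d) sonority 3-3-4: ill-formed.
(e) sonority 1-1-6: ill-formed.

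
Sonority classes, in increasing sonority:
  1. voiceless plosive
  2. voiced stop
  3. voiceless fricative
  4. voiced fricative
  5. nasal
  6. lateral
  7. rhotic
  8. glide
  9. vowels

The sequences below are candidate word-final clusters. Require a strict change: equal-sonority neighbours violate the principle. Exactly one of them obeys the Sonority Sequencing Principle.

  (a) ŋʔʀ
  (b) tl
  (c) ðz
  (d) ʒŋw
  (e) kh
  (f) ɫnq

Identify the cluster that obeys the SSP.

f

(a) 5-1-7 → violates
(b) 1-6 → violates
(c) 4-4 → violates
(d) 4-5-8 → violates
(e) 1-3 → violates
(f) 6-5-1 → obeys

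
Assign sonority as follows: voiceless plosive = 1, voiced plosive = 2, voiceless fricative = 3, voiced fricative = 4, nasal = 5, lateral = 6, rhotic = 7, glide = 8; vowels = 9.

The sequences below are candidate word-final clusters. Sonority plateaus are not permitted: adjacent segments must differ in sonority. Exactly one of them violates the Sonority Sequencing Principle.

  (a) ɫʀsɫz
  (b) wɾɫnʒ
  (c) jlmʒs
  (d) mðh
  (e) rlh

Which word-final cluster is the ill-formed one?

(a) ɫʀsɫz: profile 6-7-3-6-4 — violates.
(b) wɾɫnʒ: profile 8-7-6-5-4 — obeys.
(c) jlmʒs: profile 8-6-5-4-3 — obeys.
(d) mðh: profile 5-4-3 — obeys.
(e) rlh: profile 7-6-3 — obeys.

a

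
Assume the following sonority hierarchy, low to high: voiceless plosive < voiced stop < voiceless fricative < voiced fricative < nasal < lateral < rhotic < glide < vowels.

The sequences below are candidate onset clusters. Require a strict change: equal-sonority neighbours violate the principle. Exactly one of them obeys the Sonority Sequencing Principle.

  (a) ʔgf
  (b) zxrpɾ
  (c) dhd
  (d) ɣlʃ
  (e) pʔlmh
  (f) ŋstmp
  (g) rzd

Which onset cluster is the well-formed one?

(a) sonority 1-2-3: well-formed.
(b) sonority 4-3-7-1-7: ill-formed.
(c) sonority 2-3-2: ill-formed.
(d) sonority 4-6-3: ill-formed.
(e) sonority 1-1-6-5-3: ill-formed.
(f) sonority 5-3-1-5-1: ill-formed.
(g) sonority 7-4-2: ill-formed.

a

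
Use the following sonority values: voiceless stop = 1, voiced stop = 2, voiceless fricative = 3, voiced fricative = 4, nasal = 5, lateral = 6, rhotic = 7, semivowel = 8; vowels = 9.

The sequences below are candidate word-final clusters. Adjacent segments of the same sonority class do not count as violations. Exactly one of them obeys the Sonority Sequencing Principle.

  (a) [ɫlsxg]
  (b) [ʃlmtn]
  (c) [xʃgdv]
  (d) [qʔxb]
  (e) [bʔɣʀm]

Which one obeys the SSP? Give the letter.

a

(a) sonority 6-6-3-3-2: well-formed.
(b) sonority 3-6-5-1-5: ill-formed.
(c) sonority 3-3-2-2-4: ill-formed.
(d) sonority 1-1-3-2: ill-formed.
(e) sonority 2-1-4-7-5: ill-formed.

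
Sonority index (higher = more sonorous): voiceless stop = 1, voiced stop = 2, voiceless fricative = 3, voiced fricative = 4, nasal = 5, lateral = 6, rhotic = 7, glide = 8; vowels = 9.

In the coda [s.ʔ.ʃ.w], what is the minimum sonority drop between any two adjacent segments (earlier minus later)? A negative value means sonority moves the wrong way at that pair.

-5

/s/ is a voiceless fricative (sonority 3).
/ʔ/ is a voiceless stop (sonority 1).
/ʃ/ is a voiceless fricative (sonority 3).
/w/ is a glide (sonority 8).
/s/→/ʔ/: change +2.
/ʔ/→/ʃ/: change -2.
/ʃ/→/w/: change -5.
Minimum = -5.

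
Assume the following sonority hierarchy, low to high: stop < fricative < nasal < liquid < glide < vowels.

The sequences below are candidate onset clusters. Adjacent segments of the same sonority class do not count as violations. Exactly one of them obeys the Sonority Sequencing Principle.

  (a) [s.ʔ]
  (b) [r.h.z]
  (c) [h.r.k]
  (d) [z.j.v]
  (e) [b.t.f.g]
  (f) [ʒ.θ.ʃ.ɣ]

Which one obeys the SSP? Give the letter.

(a) [s.ʔ]: profile 2-1 — violates.
(b) [r.h.z]: profile 4-2-2 — violates.
(c) [h.r.k]: profile 2-4-1 — violates.
(d) [z.j.v]: profile 2-5-2 — violates.
(e) [b.t.f.g]: profile 1-1-2-1 — violates.
(f) [ʒ.θ.ʃ.ɣ]: profile 2-2-2-2 — obeys.

f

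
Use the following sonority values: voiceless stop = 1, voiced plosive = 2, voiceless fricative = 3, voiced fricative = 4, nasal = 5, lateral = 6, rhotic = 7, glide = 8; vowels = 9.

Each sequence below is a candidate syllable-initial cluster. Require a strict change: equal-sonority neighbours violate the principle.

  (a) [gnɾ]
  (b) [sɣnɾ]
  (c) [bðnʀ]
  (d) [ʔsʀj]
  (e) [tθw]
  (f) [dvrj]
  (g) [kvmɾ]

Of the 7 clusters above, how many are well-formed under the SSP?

7

(a) [gnɾ]: profile 2-5-7 — obeys.
(b) [sɣnɾ]: profile 3-4-5-7 — obeys.
(c) [bðnʀ]: profile 2-4-5-7 — obeys.
(d) [ʔsʀj]: profile 1-3-7-8 — obeys.
(e) [tθw]: profile 1-3-8 — obeys.
(f) [dvrj]: profile 2-4-7-8 — obeys.
(g) [kvmɾ]: profile 1-4-5-7 — obeys.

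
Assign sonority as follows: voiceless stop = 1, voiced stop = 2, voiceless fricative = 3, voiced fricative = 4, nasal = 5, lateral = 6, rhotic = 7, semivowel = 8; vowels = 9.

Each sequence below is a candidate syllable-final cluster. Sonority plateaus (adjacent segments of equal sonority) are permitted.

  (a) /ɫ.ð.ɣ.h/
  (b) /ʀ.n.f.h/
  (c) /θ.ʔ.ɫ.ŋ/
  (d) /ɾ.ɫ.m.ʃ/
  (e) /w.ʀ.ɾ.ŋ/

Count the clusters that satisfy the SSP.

(a) sonority 6-4-4-3: well-formed.
(b) sonority 7-5-3-3: well-formed.
(c) sonority 3-1-6-5: ill-formed.
(d) sonority 7-6-5-3: well-formed.
(e) sonority 8-7-7-5: well-formed.

4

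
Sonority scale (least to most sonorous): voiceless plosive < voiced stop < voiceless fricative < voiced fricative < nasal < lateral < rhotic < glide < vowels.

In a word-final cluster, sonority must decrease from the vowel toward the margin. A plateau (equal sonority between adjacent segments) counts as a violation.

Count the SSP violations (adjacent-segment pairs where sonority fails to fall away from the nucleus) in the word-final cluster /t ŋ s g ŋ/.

/t/: voiceless plosive = 1.
/ŋ/: nasal = 5.
/s/: voiceless fricative = 3.
/g/: voiced stop = 2.
/ŋ/: nasal = 5.
/t/→/ŋ/: 1→5 (does not fall) — violation.
/ŋ/→/s/: 5→3 (falls) — ok.
/s/→/g/: 3→2 (falls) — ok.
/g/→/ŋ/: 2→5 (does not fall) — violation.

2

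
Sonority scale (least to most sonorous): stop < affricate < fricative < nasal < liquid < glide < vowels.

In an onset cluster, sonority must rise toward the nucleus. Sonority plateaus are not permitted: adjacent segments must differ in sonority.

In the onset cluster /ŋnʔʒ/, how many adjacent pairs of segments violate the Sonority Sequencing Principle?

2

/ŋ/: nasal = 4.
/n/: nasal = 4.
/ʔ/: stop = 1.
/ʒ/: fricative = 3.
/ŋ/→/n/: 4→4 (plateau) — violation.
/n/→/ʔ/: 4→1 (does not rise) — violation.
/ʔ/→/ʒ/: 1→3 (rises) — ok.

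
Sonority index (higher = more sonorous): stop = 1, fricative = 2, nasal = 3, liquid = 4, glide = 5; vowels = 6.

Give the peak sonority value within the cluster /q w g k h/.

5

/q/: stop = 1.
/w/: glide = 5.
/g/: stop = 1.
/k/: stop = 1.
/h/: fricative = 2.
The maximum is 5.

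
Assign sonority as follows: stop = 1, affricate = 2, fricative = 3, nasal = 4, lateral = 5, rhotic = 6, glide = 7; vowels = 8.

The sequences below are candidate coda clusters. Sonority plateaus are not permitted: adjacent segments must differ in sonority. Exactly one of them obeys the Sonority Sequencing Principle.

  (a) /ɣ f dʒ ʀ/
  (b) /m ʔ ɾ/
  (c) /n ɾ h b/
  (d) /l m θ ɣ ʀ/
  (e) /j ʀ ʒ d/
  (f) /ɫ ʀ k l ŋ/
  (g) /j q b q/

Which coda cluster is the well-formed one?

(a) 3-3-2-6 → violates
(b) 4-1-6 → violates
(c) 4-6-3-1 → violates
(d) 5-4-3-3-6 → violates
(e) 7-6-3-1 → obeys
(f) 5-6-1-5-4 → violates
(g) 7-1-1-1 → violates

e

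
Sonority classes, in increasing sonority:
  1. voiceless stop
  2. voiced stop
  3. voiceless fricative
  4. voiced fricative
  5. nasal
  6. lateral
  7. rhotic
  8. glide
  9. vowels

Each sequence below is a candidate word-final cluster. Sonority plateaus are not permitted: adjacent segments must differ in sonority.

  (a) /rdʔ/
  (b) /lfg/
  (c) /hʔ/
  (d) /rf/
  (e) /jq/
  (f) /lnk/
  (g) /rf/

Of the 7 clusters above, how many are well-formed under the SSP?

7

(a) 7-2-1 → obeys
(b) 6-3-2 → obeys
(c) 3-1 → obeys
(d) 7-3 → obeys
(e) 8-1 → obeys
(f) 6-5-1 → obeys
(g) 7-3 → obeys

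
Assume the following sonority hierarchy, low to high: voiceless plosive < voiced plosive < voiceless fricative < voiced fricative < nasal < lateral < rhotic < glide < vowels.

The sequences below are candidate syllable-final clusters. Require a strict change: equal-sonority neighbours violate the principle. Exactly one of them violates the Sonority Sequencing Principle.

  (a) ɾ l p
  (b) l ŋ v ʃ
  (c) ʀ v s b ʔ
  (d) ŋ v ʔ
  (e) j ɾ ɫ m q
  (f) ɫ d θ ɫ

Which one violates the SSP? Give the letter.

(a) sonority 7-6-1: well-formed.
(b) sonority 6-5-4-3: well-formed.
(c) sonority 7-4-3-2-1: well-formed.
(d) sonority 5-4-1: well-formed.
(e) sonority 8-7-6-5-1: well-formed.
(f) sonority 6-2-3-6: ill-formed.

f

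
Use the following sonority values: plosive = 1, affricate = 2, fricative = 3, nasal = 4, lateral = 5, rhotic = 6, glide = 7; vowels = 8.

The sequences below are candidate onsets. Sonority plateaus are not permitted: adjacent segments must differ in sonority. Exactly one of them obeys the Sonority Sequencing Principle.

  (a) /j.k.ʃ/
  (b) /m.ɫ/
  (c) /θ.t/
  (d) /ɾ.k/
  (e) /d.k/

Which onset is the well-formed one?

b

(a) sonority 7-1-3: ill-formed.
(b) sonority 4-5: well-formed.
(c) sonority 3-1: ill-formed.
(d) sonority 6-1: ill-formed.
(e) sonority 1-1: ill-formed.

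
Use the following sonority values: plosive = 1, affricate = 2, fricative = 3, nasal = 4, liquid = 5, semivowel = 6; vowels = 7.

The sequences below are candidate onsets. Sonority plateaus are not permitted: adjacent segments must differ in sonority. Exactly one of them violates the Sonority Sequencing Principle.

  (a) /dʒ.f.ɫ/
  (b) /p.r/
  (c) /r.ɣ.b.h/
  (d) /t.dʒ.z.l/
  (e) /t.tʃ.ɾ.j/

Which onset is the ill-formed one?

c

(a) 2-3-5 → obeys
(b) 1-5 → obeys
(c) 5-3-1-3 → violates
(d) 1-2-3-5 → obeys
(e) 1-2-5-6 → obeys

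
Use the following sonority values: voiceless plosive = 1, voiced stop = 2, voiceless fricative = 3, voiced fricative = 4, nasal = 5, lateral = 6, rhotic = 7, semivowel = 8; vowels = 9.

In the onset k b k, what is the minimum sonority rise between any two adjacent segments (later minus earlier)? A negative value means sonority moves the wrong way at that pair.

-1

/k/ — voiceless plosive, sonority 1.
/b/ — voiced stop, sonority 2.
/k/ — voiceless plosive, sonority 1.
/k/→/b/: change +1.
/b/→/k/: change -1.
Minimum = -1.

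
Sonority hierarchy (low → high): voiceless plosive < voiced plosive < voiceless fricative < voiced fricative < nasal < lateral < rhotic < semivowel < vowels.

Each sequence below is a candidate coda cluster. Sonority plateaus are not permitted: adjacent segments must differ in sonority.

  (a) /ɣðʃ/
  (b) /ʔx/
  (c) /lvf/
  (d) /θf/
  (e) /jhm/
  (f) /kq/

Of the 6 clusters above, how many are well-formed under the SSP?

(a) 4-4-3 → violates
(b) 1-3 → violates
(c) 6-4-3 → obeys
(d) 3-3 → violates
(e) 8-3-5 → violates
(f) 1-1 → violates

1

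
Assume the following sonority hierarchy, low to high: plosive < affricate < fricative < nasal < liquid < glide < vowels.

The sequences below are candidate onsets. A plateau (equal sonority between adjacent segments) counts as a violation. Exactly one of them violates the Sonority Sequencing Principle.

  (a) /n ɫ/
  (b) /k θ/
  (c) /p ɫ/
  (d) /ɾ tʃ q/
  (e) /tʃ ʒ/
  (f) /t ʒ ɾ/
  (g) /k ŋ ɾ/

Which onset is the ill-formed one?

(a) /n ɫ/: profile 4-5 — obeys.
(b) /k θ/: profile 1-3 — obeys.
(c) /p ɫ/: profile 1-5 — obeys.
(d) /ɾ tʃ q/: profile 5-2-1 — violates.
(e) /tʃ ʒ/: profile 2-3 — obeys.
(f) /t ʒ ɾ/: profile 1-3-5 — obeys.
(g) /k ŋ ɾ/: profile 1-4-5 — obeys.

d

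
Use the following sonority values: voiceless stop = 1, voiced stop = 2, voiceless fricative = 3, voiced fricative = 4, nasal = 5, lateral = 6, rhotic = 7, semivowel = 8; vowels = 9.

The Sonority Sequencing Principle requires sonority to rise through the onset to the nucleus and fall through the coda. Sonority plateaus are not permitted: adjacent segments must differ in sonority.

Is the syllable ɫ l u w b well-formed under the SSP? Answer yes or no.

no

Onset: /ɫ/ is a lateral (sonority 6), /l/ is a lateral (sonority 6); then the nucleus /u/ (sonority 9).
Onset profile 6-6-9 — does not strictly rise throughout.
Coda: /w/ is a semivowel (sonority 8), /b/ is a voiced stop (sonority 2).
Coda profile 9-8-2 — falls from the nucleus.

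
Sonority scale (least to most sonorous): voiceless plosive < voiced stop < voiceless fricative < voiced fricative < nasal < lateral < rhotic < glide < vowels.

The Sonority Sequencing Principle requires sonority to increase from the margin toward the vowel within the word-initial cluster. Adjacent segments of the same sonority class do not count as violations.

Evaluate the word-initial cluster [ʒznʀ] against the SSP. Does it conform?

yes

/ʒ/ is a voiced fricative (sonority 4).
/z/ is a voiced fricative (sonority 4).
/n/ is a nasal (sonority 5).
/ʀ/ is a rhotic (sonority 7).
The profile 4-4-5-7 is non-decreasing (plateaus allowed), so the word-initial cluster satisfies the SSP.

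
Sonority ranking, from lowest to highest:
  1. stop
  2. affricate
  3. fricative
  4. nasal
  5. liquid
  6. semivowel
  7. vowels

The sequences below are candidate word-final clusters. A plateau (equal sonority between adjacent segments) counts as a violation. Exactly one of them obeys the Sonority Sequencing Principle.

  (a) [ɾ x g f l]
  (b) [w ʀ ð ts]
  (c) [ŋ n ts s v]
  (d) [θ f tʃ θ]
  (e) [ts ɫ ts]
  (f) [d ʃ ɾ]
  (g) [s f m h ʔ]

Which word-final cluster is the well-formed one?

b

(a) [ɾ x g f l]: profile 5-3-1-3-5 — violates.
(b) [w ʀ ð ts]: profile 6-5-3-2 — obeys.
(c) [ŋ n ts s v]: profile 4-4-2-3-3 — violates.
(d) [θ f tʃ θ]: profile 3-3-2-3 — violates.
(e) [ts ɫ ts]: profile 2-5-2 — violates.
(f) [d ʃ ɾ]: profile 1-3-5 — violates.
(g) [s f m h ʔ]: profile 3-3-4-3-1 — violates.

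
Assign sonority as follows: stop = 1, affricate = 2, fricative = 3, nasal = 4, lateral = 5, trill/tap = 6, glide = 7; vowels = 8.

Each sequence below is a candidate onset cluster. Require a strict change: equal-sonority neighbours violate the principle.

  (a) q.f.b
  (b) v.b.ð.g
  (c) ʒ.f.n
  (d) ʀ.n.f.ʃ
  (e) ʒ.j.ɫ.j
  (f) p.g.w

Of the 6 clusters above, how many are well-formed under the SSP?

(a) q.f.b: profile 1-3-1 — violates.
(b) v.b.ð.g: profile 3-1-3-1 — violates.
(c) ʒ.f.n: profile 3-3-4 — violates.
(d) ʀ.n.f.ʃ: profile 6-4-3-3 — violates.
(e) ʒ.j.ɫ.j: profile 3-7-5-7 — violates.
(f) p.g.w: profile 1-1-7 — violates.

0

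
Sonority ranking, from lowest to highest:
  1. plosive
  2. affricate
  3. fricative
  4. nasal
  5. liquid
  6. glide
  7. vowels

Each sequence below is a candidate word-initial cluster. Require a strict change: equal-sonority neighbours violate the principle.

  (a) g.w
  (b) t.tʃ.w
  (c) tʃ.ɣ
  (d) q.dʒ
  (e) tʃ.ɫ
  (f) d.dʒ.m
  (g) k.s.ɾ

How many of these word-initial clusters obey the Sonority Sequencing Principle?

(a) sonority 1-6: well-formed.
(b) sonority 1-2-6: well-formed.
(c) sonority 2-3: well-formed.
(d) sonority 1-2: well-formed.
(e) sonority 2-5: well-formed.
(f) sonority 1-2-4: well-formed.
(g) sonority 1-3-5: well-formed.

7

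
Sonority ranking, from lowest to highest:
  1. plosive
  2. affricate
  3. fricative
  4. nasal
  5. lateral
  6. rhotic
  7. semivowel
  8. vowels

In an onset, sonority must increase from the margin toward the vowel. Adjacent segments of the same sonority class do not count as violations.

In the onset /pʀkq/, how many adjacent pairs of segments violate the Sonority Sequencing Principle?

/p/ is a plosive (sonority 1).
/ʀ/ is a rhotic (sonority 6).
/k/ is a plosive (sonority 1).
/q/ is a plosive (sonority 1).
/p/→/ʀ/: 1→6 (rises) — ok.
/ʀ/→/k/: 6→1 (does not rise) — violation.
/k/→/q/: 1→1 (plateau, allowed) — ok.

1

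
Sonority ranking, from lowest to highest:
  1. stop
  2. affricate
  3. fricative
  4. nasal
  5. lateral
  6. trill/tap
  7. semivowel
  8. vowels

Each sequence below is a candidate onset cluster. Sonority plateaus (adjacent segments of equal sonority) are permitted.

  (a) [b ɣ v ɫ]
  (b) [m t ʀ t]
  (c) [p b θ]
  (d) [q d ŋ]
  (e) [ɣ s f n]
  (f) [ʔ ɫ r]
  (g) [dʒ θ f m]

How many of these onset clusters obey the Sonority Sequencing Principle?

6

(a) 1-3-3-5 → obeys
(b) 4-1-6-1 → violates
(c) 1-1-3 → obeys
(d) 1-1-4 → obeys
(e) 3-3-3-4 → obeys
(f) 1-5-6 → obeys
(g) 2-3-3-4 → obeys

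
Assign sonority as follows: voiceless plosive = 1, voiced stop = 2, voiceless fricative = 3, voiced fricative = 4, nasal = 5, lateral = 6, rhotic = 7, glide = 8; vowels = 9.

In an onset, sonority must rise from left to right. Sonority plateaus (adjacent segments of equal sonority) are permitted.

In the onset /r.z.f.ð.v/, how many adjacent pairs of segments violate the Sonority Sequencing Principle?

2

/r/ — rhotic, sonority 7.
/z/ — voiced fricative, sonority 4.
/f/ — voiceless fricative, sonority 3.
/ð/ — voiced fricative, sonority 4.
/v/ — voiced fricative, sonority 4.
/r/→/z/: 7→4 (does not rise) — violation.
/z/→/f/: 4→3 (does not rise) — violation.
/f/→/ð/: 3→4 (rises) — ok.
/ð/→/v/: 4→4 (plateau, allowed) — ok.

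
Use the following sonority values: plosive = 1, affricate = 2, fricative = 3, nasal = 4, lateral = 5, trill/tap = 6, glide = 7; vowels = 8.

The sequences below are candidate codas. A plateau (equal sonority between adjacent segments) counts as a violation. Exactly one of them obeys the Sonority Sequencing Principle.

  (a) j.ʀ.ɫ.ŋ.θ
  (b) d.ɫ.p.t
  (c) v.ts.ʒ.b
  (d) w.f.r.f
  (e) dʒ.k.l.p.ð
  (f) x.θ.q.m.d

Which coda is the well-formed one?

(a) j.ʀ.ɫ.ŋ.θ: profile 7-6-5-4-3 — obeys.
(b) d.ɫ.p.t: profile 1-5-1-1 — violates.
(c) v.ts.ʒ.b: profile 3-2-3-1 — violates.
(d) w.f.r.f: profile 7-3-6-3 — violates.
(e) dʒ.k.l.p.ð: profile 2-1-5-1-3 — violates.
(f) x.θ.q.m.d: profile 3-3-1-4-1 — violates.

a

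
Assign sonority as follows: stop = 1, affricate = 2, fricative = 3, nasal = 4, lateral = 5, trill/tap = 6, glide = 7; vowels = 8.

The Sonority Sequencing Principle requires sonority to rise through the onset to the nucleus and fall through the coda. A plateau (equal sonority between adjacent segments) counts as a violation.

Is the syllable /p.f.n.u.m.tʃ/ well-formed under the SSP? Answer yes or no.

Onset: /p/ is a stop (sonority 1), /f/ is a fricative (sonority 3), /n/ is a nasal (sonority 4); then the nucleus /u/ (sonority 8).
Onset profile 1-3-4-8 — rises to the nucleus.
Coda: /m/ is a nasal (sonority 4), /tʃ/ is an affricate (sonority 2).
Coda profile 8-4-2 — falls from the nucleus.

yes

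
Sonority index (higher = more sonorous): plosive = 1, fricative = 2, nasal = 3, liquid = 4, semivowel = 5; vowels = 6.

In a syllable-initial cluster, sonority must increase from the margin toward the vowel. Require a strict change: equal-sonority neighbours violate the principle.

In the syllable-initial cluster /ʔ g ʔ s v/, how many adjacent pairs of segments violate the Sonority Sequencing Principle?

3

/ʔ/: plosive = 1.
/g/: plosive = 1.
/ʔ/: plosive = 1.
/s/: fricative = 2.
/v/: fricative = 2.
/ʔ/→/g/: 1→1 (plateau) — violation.
/g/→/ʔ/: 1→1 (plateau) — violation.
/ʔ/→/s/: 1→2 (rises) — ok.
/s/→/v/: 2→2 (plateau) — violation.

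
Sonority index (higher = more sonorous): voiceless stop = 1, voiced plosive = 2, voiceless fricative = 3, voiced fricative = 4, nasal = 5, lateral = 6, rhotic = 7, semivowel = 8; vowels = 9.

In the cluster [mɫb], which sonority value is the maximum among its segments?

6

/m/ — nasal, sonority 5.
/ɫ/ — lateral, sonority 6.
/b/ — voiced plosive, sonority 2.
The maximum is 6.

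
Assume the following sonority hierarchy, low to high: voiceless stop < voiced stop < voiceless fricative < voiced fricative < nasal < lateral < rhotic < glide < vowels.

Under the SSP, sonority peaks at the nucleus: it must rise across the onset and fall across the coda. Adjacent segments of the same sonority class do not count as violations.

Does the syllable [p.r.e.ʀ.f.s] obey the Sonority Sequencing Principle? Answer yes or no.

yes

Onset: /p/ is a voiceless stop (sonority 1), /r/ is a rhotic (sonority 7); then the nucleus /e/ (sonority 9).
Onset profile 1-7-9 — rises to the nucleus.
Coda: /ʀ/ is a rhotic (sonority 7), /f/ is a voiceless fricative (sonority 3), /s/ is a voiceless fricative (sonority 3).
Coda profile 9-7-3-3 — falls from the nucleus.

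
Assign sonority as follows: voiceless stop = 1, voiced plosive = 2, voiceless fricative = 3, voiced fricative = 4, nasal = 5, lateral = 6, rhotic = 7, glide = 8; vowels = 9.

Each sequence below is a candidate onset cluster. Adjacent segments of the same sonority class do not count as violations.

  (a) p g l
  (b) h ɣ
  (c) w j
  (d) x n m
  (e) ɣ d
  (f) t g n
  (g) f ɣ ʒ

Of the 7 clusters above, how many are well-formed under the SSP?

6

(a) p g l: profile 1-2-6 — obeys.
(b) h ɣ: profile 3-4 — obeys.
(c) w j: profile 8-8 — obeys.
(d) x n m: profile 3-5-5 — obeys.
(e) ɣ d: profile 4-2 — violates.
(f) t g n: profile 1-2-5 — obeys.
(g) f ɣ ʒ: profile 3-4-4 — obeys.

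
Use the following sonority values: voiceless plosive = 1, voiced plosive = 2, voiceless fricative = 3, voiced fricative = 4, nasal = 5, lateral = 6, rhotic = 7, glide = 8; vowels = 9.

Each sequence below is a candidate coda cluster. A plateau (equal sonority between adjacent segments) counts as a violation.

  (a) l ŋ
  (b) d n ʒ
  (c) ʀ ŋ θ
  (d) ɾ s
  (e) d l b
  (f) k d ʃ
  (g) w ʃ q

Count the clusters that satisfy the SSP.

4

(a) l ŋ: profile 6-5 — obeys.
(b) d n ʒ: profile 2-5-4 — violates.
(c) ʀ ŋ θ: profile 7-5-3 — obeys.
(d) ɾ s: profile 7-3 — obeys.
(e) d l b: profile 2-6-2 — violates.
(f) k d ʃ: profile 1-2-3 — violates.
(g) w ʃ q: profile 8-3-1 — obeys.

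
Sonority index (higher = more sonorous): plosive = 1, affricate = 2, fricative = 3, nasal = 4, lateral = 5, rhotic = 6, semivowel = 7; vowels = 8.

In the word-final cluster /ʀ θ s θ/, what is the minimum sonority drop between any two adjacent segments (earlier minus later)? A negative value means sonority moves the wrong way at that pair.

0

/ʀ/ — rhotic, sonority 6.
/θ/ — fricative, sonority 3.
/s/ — fricative, sonority 3.
/θ/ — fricative, sonority 3.
/ʀ/→/θ/: change +3.
/θ/→/s/: change +0.
/s/→/θ/: change +0.
Minimum = 0.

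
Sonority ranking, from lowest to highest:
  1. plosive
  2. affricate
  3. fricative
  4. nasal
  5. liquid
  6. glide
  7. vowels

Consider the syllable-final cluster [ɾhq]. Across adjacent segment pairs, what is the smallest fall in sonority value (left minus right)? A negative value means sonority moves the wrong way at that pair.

2

/ɾ/ — liquid, sonority 5.
/h/ — fricative, sonority 3.
/q/ — plosive, sonority 1.
/ɾ/→/h/: change +2.
/h/→/q/: change +2.
Minimum = 2.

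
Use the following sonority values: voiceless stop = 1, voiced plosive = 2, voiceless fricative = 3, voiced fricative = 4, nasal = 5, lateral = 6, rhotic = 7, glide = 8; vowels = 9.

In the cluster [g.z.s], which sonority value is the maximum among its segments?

/g/ is a voiced plosive (sonority 2).
/z/ is a voiced fricative (sonority 4).
/s/ is a voiceless fricative (sonority 3).
The maximum is 4.

4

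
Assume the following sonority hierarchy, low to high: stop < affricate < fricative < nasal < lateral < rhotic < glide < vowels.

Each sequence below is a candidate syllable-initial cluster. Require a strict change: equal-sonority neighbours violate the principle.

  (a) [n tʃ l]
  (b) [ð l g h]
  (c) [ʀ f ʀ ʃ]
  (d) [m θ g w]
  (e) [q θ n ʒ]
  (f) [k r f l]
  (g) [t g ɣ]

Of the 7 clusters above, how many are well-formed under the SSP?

0

(a) 4-2-5 → violates
(b) 3-5-1-3 → violates
(c) 6-3-6-3 → violates
(d) 4-3-1-7 → violates
(e) 1-3-4-3 → violates
(f) 1-6-3-5 → violates
(g) 1-1-3 → violates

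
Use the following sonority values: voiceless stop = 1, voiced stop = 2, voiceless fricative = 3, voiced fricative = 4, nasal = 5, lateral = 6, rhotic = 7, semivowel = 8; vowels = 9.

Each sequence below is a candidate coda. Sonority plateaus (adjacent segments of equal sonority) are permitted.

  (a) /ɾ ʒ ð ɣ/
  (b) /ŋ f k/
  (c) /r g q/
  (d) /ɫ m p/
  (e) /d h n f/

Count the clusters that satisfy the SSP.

4

(a) sonority 7-4-4-4: well-formed.
(b) sonority 5-3-1: well-formed.
(c) sonority 7-2-1: well-formed.
(d) sonority 6-5-1: well-formed.
(e) sonority 2-3-5-3: ill-formed.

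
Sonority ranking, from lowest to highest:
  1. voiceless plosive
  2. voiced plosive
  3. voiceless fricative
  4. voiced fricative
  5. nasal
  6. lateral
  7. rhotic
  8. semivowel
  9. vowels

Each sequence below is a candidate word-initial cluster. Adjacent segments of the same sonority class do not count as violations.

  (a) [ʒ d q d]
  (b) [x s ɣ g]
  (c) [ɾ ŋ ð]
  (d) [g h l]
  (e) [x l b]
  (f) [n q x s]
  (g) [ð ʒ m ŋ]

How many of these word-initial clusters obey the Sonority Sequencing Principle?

(a) 4-2-1-2 → violates
(b) 3-3-4-2 → violates
(c) 7-5-4 → violates
(d) 2-3-6 → obeys
(e) 3-6-2 → violates
(f) 5-1-3-3 → violates
(g) 4-4-5-5 → obeys

2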